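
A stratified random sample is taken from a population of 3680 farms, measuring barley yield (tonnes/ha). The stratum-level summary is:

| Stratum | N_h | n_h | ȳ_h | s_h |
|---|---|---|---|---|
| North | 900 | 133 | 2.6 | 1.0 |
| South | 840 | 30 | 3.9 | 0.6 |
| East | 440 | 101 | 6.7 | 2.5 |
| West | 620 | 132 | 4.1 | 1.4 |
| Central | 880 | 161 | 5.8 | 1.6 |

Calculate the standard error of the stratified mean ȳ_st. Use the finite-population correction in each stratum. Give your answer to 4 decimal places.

SE(ȳ_st) ≈ 0.0524

V̂(ȳ_st) = Σ W_h² (1 − n_h/N_h) s_h²/n_h, with W_h = N_h/N and N = 3680:
  stratum North: (900/3680)²·(1 − 133/900)·1.0²/133 = 0.000383257
  stratum South: (840/3680)²·(1 − 30/840)·0.6²/30 = 0.000602906
  stratum East: (440/3680)²·(1 − 101/440)·2.5²/101 = 0.000681578
  stratum West: (620/3680)²·(1 − 132/620)·1.4²/132 = 0.00033174
  stratum Central: (880/3680)²·(1 − 161/880)·1.6²/161 = 0.000742899
V̂(ȳ_st) = 0.00274238
SE(ȳ_st) = √0.00274238 = 0.0523677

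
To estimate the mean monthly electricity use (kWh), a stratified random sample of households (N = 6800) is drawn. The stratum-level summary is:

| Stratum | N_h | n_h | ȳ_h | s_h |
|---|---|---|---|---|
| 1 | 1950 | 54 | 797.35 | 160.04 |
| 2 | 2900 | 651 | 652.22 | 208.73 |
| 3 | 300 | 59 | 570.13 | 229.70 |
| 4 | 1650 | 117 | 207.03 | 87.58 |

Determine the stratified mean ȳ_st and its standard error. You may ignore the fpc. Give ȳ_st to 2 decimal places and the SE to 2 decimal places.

ȳ_st ≈ 582.19, SE ≈ 7.54

ȳ_st = Σ W_h ȳ_h = (1950·797.35 + 2900·652.22 + 300·570.13 + 1650·207.03)/6800 = 582.19250
V̂(ȳ_st) = Σ W_h² s_h²/n_h, with W_h = N_h/N and N = 6800:
  stratum 1: (1950/6800)²·160.04²/54 = 39.0045
  stratum 2: (2900/6800)²·208.73²/651 = 12.1721
  stratum 3: (300/6800)²·229.70²/59 = 1.74058
  stratum 4: (1650/6800)²·87.58²/117 = 3.85988
V̂(ȳ_st) = 56.7771
SE(ȳ_st) = √56.7771 = 7.53506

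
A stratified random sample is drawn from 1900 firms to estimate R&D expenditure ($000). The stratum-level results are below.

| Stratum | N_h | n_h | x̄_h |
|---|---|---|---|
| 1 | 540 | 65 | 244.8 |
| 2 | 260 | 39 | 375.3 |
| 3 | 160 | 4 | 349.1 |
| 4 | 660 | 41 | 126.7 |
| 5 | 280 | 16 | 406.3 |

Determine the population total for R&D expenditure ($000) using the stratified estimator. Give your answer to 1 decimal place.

τ̂_st = Σ N_h x̄_h = 540·244.8 + 260·375.3 + 160·349.1 + 660·126.7 + 280·406.3 = 483012.0

τ̂_st ≈ 483012.0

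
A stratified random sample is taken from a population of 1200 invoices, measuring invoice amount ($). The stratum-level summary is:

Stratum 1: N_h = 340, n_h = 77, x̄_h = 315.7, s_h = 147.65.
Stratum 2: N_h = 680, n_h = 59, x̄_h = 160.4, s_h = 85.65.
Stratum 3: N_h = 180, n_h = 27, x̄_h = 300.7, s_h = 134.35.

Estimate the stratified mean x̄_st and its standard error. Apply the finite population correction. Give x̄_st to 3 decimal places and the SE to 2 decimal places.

x̄_st ≈ 225.447, SE ≈ 8.17

x̄_st = Σ W_h x̄_h = (340·315.7 + 680·160.4 + 180·300.7)/1200 = 225.44667
V̂(x̄_st) = Σ W_h² (1 − n_h/N_h) s_h²/n_h, with W_h = N_h/N and N = 1200:
  stratum 1: (340/1200)²·(1 − 77/340)·147.65²/77 = 17.5812
  stratum 2: (680/1200)²·(1 − 59/680)·85.65²/59 = 36.462
  stratum 3: (180/1200)²·(1 − 27/180)·134.35²/27 = 12.7854
V̂(x̄_st) = 66.8286
SE(x̄_st) = √66.8286 = 8.17487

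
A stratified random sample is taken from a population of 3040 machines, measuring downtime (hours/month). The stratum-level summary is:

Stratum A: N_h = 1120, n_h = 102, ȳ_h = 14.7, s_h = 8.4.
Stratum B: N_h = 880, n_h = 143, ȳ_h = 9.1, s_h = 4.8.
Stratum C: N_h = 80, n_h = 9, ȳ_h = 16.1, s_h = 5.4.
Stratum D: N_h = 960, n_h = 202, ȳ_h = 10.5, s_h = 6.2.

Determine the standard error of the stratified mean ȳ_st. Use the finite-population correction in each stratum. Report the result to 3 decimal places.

SE(ȳ_st) ≈ 0.337

V̂(ȳ_st) = Σ W_h² (1 − n_h/N_h) s_h²/n_h, with W_h = N_h/N and N = 3040:
  stratum A: (1120/3040)²·(1 − 102/1120)·8.4²/102 = 0.0853448
  stratum B: (880/3040)²·(1 − 143/880)·4.8²/143 = 0.0113071
  stratum C: (80/3040)²·(1 − 9/80)·5.4²/9 = 0.00199134
  stratum D: (960/3040)²·(1 − 202/960)·6.2²/202 = 0.0149839
V̂(ȳ_st) = 0.113627
SE(ȳ_st) = √0.113627 = 0.337086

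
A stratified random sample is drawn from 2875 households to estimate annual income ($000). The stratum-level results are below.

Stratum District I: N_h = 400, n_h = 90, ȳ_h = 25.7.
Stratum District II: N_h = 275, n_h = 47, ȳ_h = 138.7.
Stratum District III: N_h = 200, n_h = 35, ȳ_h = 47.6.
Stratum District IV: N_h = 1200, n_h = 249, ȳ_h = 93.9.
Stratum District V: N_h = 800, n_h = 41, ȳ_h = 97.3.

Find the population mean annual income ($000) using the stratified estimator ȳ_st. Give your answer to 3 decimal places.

N = Σ N_h = 2875. Stratum weights W_h = N_h/N.
ȳ_st = (400·25.7 + 275·138.7 + 200·47.6 + 1200·93.9 + 800·97.3) / 2875 = 86.42174

ȳ_st ≈ 86.422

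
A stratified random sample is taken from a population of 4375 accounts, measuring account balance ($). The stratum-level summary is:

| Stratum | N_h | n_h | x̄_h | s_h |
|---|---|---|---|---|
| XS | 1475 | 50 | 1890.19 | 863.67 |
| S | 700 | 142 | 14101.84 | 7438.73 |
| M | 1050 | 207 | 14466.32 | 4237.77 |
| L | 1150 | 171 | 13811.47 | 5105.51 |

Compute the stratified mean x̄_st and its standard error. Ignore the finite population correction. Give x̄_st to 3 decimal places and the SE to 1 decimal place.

x̄_st = Σ W_h x̄_h = (1475·1890.19 + 700·14101.84 + 1050·14466.32 + 1150·13811.47)/4375 = 9995.91880
V̂(x̄_st) = Σ W_h² s_h²/n_h, with W_h = N_h/N and N = 4375:
  stratum XS: (1475/4375)²·863.67²/50 = 1695.72
  stratum S: (700/4375)²·7438.73²/142 = 9975.83
  stratum M: (1050/4375)²·4237.77²/207 = 4997.2
  stratum L: (1150/4375)²·5105.51²/171 = 10532.3
V̂(x̄_st) = 27201
SE(x̄_st) = √27201 = 164.927

x̄_st ≈ 9995.919, SE ≈ 164.9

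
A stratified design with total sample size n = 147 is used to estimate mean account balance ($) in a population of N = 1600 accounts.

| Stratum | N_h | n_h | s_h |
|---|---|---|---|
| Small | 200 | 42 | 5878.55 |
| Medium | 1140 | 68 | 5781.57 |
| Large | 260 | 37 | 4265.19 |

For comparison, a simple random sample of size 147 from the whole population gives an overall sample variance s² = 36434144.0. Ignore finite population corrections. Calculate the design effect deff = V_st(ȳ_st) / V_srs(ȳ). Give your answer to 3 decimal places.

V̂(ȳ_st) = Σ W_h² s_h²/n_h, with W_h = N_h/N and N = 1600:
  stratum Small: (200/1600)²·5878.55²/42 = 12856.2
  stratum Medium: (1140/1600)²·5781.57²/68 = 249547
  stratum Large: (260/1600)²·4265.19²/37 = 12983.2
V_st = 275386
V_srs = s²/n = 36434144.0/147 = 247851
deff = V_st / V_srs = 275386/247851 = 1.1111

deff ≈ 1.111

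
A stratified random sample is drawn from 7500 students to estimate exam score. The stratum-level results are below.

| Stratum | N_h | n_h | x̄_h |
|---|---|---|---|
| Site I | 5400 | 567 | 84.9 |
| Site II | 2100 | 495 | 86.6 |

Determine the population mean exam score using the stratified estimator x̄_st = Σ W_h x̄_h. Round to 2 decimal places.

N = Σ N_h = 7500. Stratum weights W_h = N_h/N.
x̄_st = (5400·84.9 + 2100·86.6) / 7500 = 85.3760

x̄_st ≈ 85.38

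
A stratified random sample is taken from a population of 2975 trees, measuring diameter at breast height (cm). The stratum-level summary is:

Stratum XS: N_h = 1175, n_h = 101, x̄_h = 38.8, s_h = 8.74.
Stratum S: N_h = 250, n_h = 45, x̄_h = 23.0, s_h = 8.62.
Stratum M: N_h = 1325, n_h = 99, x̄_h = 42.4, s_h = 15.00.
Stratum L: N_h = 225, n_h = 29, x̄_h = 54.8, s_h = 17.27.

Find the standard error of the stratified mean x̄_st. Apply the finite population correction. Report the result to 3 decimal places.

SE(x̄_st) ≈ 0.765

V̂(x̄_st) = Σ W_h² (1 − n_h/N_h) s_h²/n_h, with W_h = N_h/N and N = 2975:
  stratum XS: (1175/2975)²·(1 − 101/1175)·8.74²/101 = 0.107837
  stratum S: (250/2975)²·(1 − 45/250)·8.62²/45 = 0.00956141
  stratum M: (1325/2975)²·(1 − 99/1325)·15.00²/99 = 0.417138
  stratum L: (225/2975)²·(1 − 29/225)·17.27²/29 = 0.051245
V̂(x̄_st) = 0.585782
SE(x̄_st) = √0.585782 = 0.765364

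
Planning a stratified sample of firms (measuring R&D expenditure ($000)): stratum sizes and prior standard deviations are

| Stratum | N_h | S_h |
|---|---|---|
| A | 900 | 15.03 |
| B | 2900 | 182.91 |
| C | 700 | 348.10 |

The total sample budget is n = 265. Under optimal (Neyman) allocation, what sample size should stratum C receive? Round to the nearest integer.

Neyman allocation: n_h = n · N_h S_h / Σ N_i S_i, with n = 265.
  stratum A: N_h·S_h = 900·15.03 = 13527.00
  stratum B: N_h·S_h = 2900·182.91 = 530439.00
  stratum C: N_h·S_h = 700·348.10 = 243670.00
Σ N_h S_h = 787636.00
n for stratum C = 265·243670.00/787636.00 = 81.983 → 82

82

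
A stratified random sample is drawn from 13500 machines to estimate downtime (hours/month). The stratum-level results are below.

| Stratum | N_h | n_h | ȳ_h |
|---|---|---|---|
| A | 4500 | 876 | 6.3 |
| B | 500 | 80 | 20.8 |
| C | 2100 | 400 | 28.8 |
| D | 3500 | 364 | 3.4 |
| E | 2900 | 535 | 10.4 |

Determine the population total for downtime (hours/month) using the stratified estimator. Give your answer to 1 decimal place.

τ̂_st = Σ N_h ȳ_h = 4500·6.3 + 500·20.8 + 2100·28.8 + 3500·3.4 + 2900·10.4 = 141290.0

τ̂_st ≈ 141290.0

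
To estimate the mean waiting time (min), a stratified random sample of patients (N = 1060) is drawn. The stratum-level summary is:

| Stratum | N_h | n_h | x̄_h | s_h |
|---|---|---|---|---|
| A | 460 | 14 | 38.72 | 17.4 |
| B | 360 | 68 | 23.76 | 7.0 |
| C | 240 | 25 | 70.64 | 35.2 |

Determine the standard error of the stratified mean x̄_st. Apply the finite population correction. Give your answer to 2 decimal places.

V̂(x̄_st) = Σ W_h² (1 − n_h/N_h) s_h²/n_h, with W_h = N_h/N and N = 1060:
  stratum A: (460/1060)²·(1 − 14/460)·17.4²/14 = 3.94868
  stratum B: (360/1060)²·(1 − 68/360)·7.0²/68 = 0.0674157
  stratum C: (240/1060)²·(1 − 25/240)·35.2²/25 = 2.27606
V̂(x̄_st) = 6.29215
SE(x̄_st) = √6.29215 = 2.50842

SE(x̄_st) ≈ 2.51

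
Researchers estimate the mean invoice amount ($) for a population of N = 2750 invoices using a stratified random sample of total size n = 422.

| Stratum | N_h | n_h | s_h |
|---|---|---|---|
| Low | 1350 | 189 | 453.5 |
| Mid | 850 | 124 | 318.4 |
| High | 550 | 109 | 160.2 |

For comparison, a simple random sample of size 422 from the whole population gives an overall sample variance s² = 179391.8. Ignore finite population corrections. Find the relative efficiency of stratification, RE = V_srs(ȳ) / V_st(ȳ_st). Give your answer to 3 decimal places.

V̂(ȳ_st) = Σ W_h² s_h²/n_h, with W_h = N_h/N and N = 2750:
  stratum Low: (1350/2750)²·453.5²/189 = 262.238
  stratum Mid: (850/2750)²·318.4²/124 = 78.1082
  stratum High: (550/2750)²·160.2²/109 = 9.418
V_st = 349.764
V_srs = s²/n = 179391.8/422 = 425.099
Relative efficiency = V_srs / V_st = 425.099/349.764 = 1.2154

RE ≈ 1.215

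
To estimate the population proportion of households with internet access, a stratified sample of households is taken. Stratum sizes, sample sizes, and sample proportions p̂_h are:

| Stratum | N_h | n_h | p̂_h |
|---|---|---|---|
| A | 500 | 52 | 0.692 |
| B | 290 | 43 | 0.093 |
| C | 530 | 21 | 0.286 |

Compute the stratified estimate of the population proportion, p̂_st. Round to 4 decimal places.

N = 1320; stratum weights W_h = N_h/N.
p̂_st = Σ W_h p̂_h = (500·0.692 + 290·0.093 + 530·0.286)/1320 = 0.39739

p̂_st ≈ 0.3974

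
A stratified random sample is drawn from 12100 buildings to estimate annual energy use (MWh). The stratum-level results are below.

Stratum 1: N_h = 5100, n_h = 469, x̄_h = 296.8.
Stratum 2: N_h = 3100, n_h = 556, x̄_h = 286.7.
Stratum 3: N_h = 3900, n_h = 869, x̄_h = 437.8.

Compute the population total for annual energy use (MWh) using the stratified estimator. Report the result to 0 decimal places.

τ̂_st = Σ N_h x̄_h = 5100·296.8 + 3100·286.7 + 3900·437.8 = 4109870

τ̂_st ≈ 4109870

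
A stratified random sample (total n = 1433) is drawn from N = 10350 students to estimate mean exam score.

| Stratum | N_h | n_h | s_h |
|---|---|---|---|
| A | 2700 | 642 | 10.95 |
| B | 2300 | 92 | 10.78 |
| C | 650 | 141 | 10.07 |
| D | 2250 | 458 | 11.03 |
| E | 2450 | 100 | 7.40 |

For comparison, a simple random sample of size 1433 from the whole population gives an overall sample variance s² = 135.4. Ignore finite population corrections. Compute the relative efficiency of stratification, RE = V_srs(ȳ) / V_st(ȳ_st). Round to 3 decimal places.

V̂(ȳ_st) = Σ W_h² s_h²/n_h, with W_h = N_h/N and N = 10350:
  stratum A: (2700/10350)²·10.95²/642 = 0.0127098
  stratum B: (2300/10350)²·10.78²/92 = 0.062377
  stratum C: (650/10350)²·10.07²/141 = 0.00283652
  stratum D: (2250/10350)²·11.03²/458 = 0.0125536
  stratum E: (2450/10350)²·7.40²/100 = 0.0306842
V_st = 0.121161
V_srs = s²/n = 135.4/1433 = 0.0944871
Relative efficiency = V_srs / V_st = 0.0944871/0.121161 = 0.7798

RE ≈ 0.780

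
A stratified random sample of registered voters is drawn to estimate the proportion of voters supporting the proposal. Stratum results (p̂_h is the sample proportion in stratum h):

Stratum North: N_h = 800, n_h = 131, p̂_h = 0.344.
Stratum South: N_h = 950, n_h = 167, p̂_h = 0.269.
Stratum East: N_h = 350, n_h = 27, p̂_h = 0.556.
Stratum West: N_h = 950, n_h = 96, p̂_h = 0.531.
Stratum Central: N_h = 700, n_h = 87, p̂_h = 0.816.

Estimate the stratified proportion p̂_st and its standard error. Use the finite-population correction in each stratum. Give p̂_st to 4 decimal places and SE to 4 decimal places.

N = 3750; stratum weights W_h = N_h/N.
p̂_st = Σ W_h p̂_h = (800·0.344 + 950·0.269 + 350·0.556 + 950·0.531 + 700·0.816)/3750 = 0.48027
V̂(p̂_st) = Σ W_h² (1 − n_h/N_h) p̂_h(1−p̂_h)/(n_h−1):
  stratum North: (800/3750)²·(1 − 131/800)·0.344·0.656/130 = 6.60652e-05
  stratum South: (950/3750)²·(1 − 167/950)·0.269·0.731/166 = 6.26591e-05
  stratum East: (350/3750)²·(1 − 27/350)·0.556·0.444/26 = 7.63295e-05
  stratum West: (950/3750)²·(1 − 96/950)·0.531·0.469/95 = 0.000151239
  stratum Central: (700/3750)²·(1 − 87/700)·0.816·0.184/86 = 5.32728e-05
V̂(p̂_st) = 0.000409565; SE = √V̂ = 0.0202377

p̂_st ≈ 0.4803, SE ≈ 0.0202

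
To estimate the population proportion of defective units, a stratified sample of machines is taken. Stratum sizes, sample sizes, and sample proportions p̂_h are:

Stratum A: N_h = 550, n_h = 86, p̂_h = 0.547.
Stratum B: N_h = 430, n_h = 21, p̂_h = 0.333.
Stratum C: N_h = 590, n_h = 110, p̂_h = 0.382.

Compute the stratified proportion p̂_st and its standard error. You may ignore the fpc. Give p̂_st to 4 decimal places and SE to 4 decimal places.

p̂_st ≈ 0.4264, SE ≈ 0.0387

N = 1570; stratum weights W_h = N_h/N.
p̂_st = Σ W_h p̂_h = (550·0.547 + 430·0.333 + 590·0.382)/1570 = 0.42638
V̂(p̂_st) = Σ W_h² p̂_h(1−p̂_h)/(n_h−1):
  stratum A: (550/1570)²·0.547·0.453/85 = 0.000357761
  stratum B: (430/1570)²·0.333·0.667/20 = 0.000833063
  stratum C: (590/1570)²·0.382·0.618/109 = 0.000305865
V̂(p̂_st) = 0.00149669; SE = √V̂ = 0.0386871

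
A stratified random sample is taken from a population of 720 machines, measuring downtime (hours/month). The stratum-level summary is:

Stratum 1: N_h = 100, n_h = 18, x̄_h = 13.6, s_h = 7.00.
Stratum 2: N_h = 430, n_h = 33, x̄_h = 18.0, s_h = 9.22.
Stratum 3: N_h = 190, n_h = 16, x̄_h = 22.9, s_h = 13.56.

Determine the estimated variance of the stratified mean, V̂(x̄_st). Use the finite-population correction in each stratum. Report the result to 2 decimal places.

V̂(x̄_st) ≈ 1.62

V̂(x̄_st) = Σ W_h² (1 − n_h/N_h) s_h²/n_h, with W_h = N_h/N and N = 720:
  stratum 1: (100/720)²·(1 − 18/100)·7.00²/18 = 0.0430598
  stratum 2: (430/720)²·(1 − 33/430)·9.22²/33 = 0.848285
  stratum 3: (190/720)²·(1 − 16/190)·13.56²/16 = 0.732887
V̂(x̄_st) = 1.62423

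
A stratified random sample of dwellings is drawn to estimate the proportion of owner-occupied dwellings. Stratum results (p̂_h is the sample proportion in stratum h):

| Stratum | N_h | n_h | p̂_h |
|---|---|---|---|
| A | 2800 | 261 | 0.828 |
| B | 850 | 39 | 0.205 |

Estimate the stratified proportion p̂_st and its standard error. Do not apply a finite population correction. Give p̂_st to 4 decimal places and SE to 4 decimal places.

p̂_st ≈ 0.6829, SE ≈ 0.0236

N = 3650; stratum weights W_h = N_h/N.
p̂_st = Σ W_h p̂_h = (2800·0.828 + 850·0.205)/3650 = 0.68292
V̂(p̂_st) = Σ W_h² p̂_h(1−p̂_h)/(n_h−1):
  stratum A: (2800/3650)²·0.828·0.172/260 = 0.000322341
  stratum B: (850/3650)²·0.205·0.795/38 = 0.000232589
V̂(p̂_st) = 0.00055493; SE = √V̂ = 0.023557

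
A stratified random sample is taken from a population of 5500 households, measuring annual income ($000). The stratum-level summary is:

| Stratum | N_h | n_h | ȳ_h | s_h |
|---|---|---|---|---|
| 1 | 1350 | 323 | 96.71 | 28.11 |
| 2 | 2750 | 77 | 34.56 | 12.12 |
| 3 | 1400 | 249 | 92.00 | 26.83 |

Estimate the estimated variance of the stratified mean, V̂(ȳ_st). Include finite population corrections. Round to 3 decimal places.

V̂(ȳ_st) ≈ 0.730

V̂(ȳ_st) = Σ W_h² (1 − n_h/N_h) s_h²/n_h, with W_h = N_h/N and N = 5500:
  stratum 1: (1350/5500)²·(1 − 323/1350)·28.11²/323 = 0.112124
  stratum 2: (2750/5500)²·(1 − 77/2750)·12.12²/77 = 0.463576
  stratum 3: (1400/5500)²·(1 − 249/1400)·26.83²/249 = 0.154
V̂(ȳ_st) = 0.729699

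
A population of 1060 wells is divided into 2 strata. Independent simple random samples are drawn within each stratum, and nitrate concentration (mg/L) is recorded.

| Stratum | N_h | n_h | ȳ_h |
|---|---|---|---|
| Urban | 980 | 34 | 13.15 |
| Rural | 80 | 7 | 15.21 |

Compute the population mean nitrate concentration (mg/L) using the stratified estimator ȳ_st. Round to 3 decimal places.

ȳ_st ≈ 13.305

N = Σ N_h = 1060. Stratum weights W_h = N_h/N.
ȳ_st = (980·13.15 + 80·15.21) / 1060 = 13.30547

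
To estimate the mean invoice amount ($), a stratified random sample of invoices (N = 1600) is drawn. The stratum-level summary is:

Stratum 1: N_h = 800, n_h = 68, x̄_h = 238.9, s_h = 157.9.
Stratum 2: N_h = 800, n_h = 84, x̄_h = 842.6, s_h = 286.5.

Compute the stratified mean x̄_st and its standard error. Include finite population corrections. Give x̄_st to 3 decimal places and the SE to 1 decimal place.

x̄_st = Σ W_h x̄_h = (800·238.9 + 800·842.6)/1600 = 540.75000
V̂(x̄_st) = Σ W_h² (1 − n_h/N_h) s_h²/n_h, with W_h = N_h/N and N = 1600:
  stratum 1: (800/1600)²·(1 − 68/800)·157.9²/68 = 83.8719
  stratum 2: (800/1600)²·(1 − 84/800)·286.5²/84 = 218.642
V̂(x̄_st) = 302.514
SE(x̄_st) = √302.514 = 17.3929

x̄_st ≈ 540.750, SE ≈ 17.4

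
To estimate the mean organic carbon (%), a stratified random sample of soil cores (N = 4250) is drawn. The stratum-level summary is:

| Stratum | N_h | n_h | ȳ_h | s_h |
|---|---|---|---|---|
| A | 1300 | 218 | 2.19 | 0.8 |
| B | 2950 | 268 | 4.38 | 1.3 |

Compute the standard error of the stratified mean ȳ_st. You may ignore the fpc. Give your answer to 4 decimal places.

SE(ȳ_st) ≈ 0.0576

V̂(ȳ_st) = Σ W_h² s_h²/n_h, with W_h = N_h/N and N = 4250:
  stratum A: (1300/4250)²·0.8²/218 = 0.000274683
  stratum B: (2950/4250)²·1.3²/268 = 0.00303821
V̂(ȳ_st) = 0.0033129
SE(ȳ_st) = √0.0033129 = 0.0575578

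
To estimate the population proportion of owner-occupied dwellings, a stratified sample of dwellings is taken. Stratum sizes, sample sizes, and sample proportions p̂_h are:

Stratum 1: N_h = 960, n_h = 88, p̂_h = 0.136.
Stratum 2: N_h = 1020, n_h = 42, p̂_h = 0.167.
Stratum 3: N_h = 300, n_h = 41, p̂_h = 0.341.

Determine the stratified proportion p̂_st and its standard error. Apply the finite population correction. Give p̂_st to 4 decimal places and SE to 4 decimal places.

p̂_st ≈ 0.1768, SE ≈ 0.0309

N = 2280; stratum weights W_h = N_h/N.
p̂_st = Σ W_h p̂_h = (960·0.136 + 1020·0.167 + 300·0.341)/2280 = 0.17684
V̂(p̂_st) = Σ W_h² (1 − n_h/N_h) p̂_h(1−p̂_h)/(n_h−1):
  stratum 1: (960/2280)²·(1 − 88/960)·0.136·0.864/87 = 0.000217496
  stratum 2: (1020/2280)²·(1 − 42/1020)·0.167·0.833/41 = 0.000651099
  stratum 3: (300/2280)²·(1 − 41/300)·0.341·0.659/40 = 8.39713e-05
V̂(p̂_st) = 0.000952566; SE = √V̂ = 0.0308637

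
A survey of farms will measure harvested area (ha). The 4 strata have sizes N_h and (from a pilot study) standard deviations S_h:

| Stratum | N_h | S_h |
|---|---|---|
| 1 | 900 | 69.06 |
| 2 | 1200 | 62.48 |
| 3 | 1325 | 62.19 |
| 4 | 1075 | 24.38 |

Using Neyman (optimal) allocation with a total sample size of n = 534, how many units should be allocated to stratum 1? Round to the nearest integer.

Neyman allocation: n_h = n · N_h S_h / Σ N_i S_i, with n = 534.
  stratum 1: N_h·S_h = 900·69.06 = 62154.00
  stratum 2: N_h·S_h = 1200·62.48 = 74976.00
  stratum 3: N_h·S_h = 1325·62.19 = 82401.75
  stratum 4: N_h·S_h = 1075·24.38 = 26208.50
Σ N_h S_h = 245740.25
n for stratum 1 = 534·62154.00/245740.25 = 135.062 → 135

135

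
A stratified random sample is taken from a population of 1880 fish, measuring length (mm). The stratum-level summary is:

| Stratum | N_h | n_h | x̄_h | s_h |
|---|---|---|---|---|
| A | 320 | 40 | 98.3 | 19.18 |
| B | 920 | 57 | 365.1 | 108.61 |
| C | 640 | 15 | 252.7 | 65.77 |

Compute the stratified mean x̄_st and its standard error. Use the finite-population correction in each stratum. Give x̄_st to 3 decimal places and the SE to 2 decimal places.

x̄_st = Σ W_h x̄_h = (320·98.3 + 920·365.1 + 640·252.7)/1880 = 281.42340
V̂(x̄_st) = Σ W_h² (1 − n_h/N_h) s_h²/n_h, with W_h = N_h/N and N = 1880:
  stratum A: (320/1880)²·(1 − 40/320)·19.18²/40 = 0.233147
  stratum B: (920/1880)²·(1 − 57/920)·108.61²/57 = 46.4887
  stratum C: (640/1880)²·(1 − 15/640)·65.77²/15 = 32.6369
V̂(x̄_st) = 79.3588
SE(x̄_st) = √79.3588 = 8.90835

x̄_st ≈ 281.423, SE ≈ 8.91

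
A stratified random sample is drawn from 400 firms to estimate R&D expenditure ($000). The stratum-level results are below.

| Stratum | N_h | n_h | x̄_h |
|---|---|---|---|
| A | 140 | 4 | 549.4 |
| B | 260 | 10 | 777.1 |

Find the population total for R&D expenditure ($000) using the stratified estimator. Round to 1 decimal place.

τ̂_st = Σ N_h x̄_h = 140·549.4 + 260·777.1 = 278962.0

τ̂_st ≈ 278962.0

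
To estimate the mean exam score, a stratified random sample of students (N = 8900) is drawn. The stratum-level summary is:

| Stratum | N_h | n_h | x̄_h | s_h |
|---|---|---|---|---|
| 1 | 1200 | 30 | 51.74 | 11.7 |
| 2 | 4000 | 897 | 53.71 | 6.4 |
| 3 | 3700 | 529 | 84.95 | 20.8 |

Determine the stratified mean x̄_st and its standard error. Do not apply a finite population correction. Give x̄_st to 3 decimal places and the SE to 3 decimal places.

x̄_st = Σ W_h x̄_h = (1200·51.74 + 4000·53.71 + 3700·84.95)/8900 = 66.43180
V̂(x̄_st) = Σ W_h² s_h²/n_h, with W_h = N_h/N and N = 8900:
  stratum 1: (1200/8900)²·11.7²/30 = 0.0829532
  stratum 2: (4000/8900)²·6.4²/897 = 0.00922375
  stratum 3: (3700/8900)²·20.8²/529 = 0.14135
V̂(x̄_st) = 0.233526
SE(x̄_st) = √0.233526 = 0.483246

x̄_st ≈ 66.432, SE ≈ 0.483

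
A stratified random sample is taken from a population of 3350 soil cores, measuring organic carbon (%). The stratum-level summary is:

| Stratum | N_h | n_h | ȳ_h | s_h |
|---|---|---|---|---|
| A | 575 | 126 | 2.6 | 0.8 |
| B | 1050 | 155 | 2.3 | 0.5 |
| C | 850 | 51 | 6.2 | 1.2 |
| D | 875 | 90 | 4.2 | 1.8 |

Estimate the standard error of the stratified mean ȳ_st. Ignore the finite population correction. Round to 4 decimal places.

SE(ȳ_st) ≈ 0.0677

V̂(ȳ_st) = Σ W_h² s_h²/n_h, with W_h = N_h/N and N = 3350:
  stratum A: (575/3350)²·0.8²/126 = 0.000149643
  stratum B: (1050/3350)²·0.5²/155 = 0.000158452
  stratum C: (850/3350)²·1.2²/51 = 0.00181778
  stratum D: (875/3350)²·1.8²/90 = 0.002456
V̂(ȳ_st) = 0.00458187
SE(ȳ_st) = √0.00458187 = 0.0676895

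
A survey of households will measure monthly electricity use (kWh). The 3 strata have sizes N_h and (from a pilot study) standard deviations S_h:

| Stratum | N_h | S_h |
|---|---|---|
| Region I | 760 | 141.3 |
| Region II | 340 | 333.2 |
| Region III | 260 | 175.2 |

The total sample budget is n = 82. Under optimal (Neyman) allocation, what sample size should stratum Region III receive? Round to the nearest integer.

Neyman allocation: n_h = n · N_h S_h / Σ N_i S_i, with n = 82.
  stratum Region I: N_h·S_h = 760·141.3 = 107388.00
  stratum Region II: N_h·S_h = 340·333.2 = 113288.00
  stratum Region III: N_h·S_h = 260·175.2 = 45552.00
Σ N_h S_h = 266228.00
n for stratum Region III = 82·45552.00/266228.00 = 14.030 → 14

14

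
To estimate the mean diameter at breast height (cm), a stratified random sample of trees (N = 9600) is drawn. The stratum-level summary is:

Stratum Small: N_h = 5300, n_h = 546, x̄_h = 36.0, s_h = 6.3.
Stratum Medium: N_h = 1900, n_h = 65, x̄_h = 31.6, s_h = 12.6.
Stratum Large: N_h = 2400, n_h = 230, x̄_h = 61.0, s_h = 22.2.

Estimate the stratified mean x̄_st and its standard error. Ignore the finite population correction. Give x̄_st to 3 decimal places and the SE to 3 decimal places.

x̄_st ≈ 41.379, SE ≈ 0.502

x̄_st = Σ W_h x̄_h = (5300·36.0 + 1900·31.6 + 2400·61.0)/9600 = 41.37917
V̂(x̄_st) = Σ W_h² s_h²/n_h, with W_h = N_h/N and N = 9600:
  stratum Small: (5300/9600)²·6.3²/546 = 0.0221563
  stratum Medium: (1900/9600)²·12.6²/65 = 0.0956737
  stratum Large: (2400/9600)²·22.2²/230 = 0.133924
V̂(x̄_st) = 0.251754
SE(x̄_st) = √0.251754 = 0.501751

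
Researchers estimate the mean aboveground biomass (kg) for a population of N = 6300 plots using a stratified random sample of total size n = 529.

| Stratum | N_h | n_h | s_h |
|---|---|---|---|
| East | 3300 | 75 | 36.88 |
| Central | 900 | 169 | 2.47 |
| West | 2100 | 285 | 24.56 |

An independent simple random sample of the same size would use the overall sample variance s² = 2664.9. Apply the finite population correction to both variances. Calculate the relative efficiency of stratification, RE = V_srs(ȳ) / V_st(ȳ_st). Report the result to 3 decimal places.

V̂(ȳ_st) = Σ W_h² (1 − n_h/N_h) s_h²/n_h, with W_h = N_h/N and N = 6300:
  stratum East: (3300/6300)²·(1 − 75/3300)·36.88²/75 = 4.86276
  stratum Central: (900/6300)²·(1 − 169/900)·2.47²/169 = 0.000598392
  stratum West: (2100/6300)²·(1 − 285/2100)·24.56²/285 = 0.203248
V_st = 5.06661
V_srs = (1 − 529/6300)·2664.9/529 = 4.61462
Relative efficiency = V_srs / V_st = 4.61462/5.06661 = 0.9108

RE ≈ 0.911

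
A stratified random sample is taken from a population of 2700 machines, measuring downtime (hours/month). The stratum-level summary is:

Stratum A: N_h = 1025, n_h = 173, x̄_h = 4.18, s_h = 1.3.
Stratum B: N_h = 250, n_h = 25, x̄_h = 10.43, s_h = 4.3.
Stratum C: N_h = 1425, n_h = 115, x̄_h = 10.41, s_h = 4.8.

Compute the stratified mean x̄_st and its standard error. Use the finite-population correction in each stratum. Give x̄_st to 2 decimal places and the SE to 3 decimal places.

x̄_st = Σ W_h x̄_h = (1025·4.18 + 250·10.43 + 1425·10.41)/2700 = 8.04676
V̂(x̄_st) = Σ W_h² (1 − n_h/N_h) s_h²/n_h, with W_h = N_h/N and N = 2700:
  stratum A: (1025/2700)²·(1 − 173/1025)·1.3²/173 = 0.00117024
  stratum B: (250/2700)²·(1 − 25/250)·4.3²/25 = 0.00570679
  stratum C: (1425/2700)²·(1 − 115/1425)·4.8²/115 = 0.0513031
V̂(x̄_st) = 0.0581801
SE(x̄_st) = √0.0581801 = 0.241206

x̄_st ≈ 8.05, SE ≈ 0.241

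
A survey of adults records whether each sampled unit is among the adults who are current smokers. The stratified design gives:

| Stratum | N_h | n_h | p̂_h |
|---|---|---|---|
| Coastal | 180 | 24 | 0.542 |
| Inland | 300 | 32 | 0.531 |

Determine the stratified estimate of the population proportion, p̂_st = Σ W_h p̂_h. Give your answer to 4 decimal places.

p̂_st ≈ 0.5351

N = 480; stratum weights W_h = N_h/N.
p̂_st = Σ W_h p̂_h = (180·0.542 + 300·0.531)/480 = 0.53513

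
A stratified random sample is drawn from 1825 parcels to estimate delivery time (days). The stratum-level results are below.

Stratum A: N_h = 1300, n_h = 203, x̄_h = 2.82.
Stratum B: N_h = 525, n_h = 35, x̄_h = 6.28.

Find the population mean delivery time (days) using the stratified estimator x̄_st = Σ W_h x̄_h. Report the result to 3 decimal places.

x̄_st ≈ 3.815

N = Σ N_h = 1825. Stratum weights W_h = N_h/N.
x̄_st = (1300·2.82 + 525·6.28) / 1825 = 3.81534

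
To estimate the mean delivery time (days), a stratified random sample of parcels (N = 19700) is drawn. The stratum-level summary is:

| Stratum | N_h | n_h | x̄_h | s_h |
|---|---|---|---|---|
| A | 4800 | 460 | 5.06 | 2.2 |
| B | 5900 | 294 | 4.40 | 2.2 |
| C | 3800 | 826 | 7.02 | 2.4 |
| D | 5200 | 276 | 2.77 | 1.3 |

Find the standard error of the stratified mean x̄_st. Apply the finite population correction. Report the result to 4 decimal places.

SE(x̄_st) ≈ 0.0507

V̂(x̄_st) = Σ W_h² (1 − n_h/N_h) s_h²/n_h, with W_h = N_h/N and N = 19700:
  stratum A: (4800/19700)²·(1 − 460/4800)·2.2²/460 = 0.000564789
  stratum B: (5900/19700)²·(1 − 294/5900)·2.2²/294 = 0.00140304
  stratum C: (3800/19700)²·(1 − 826/3800)·2.4²/826 = 0.000203065
  stratum D: (5200/19700)²·(1 − 276/5200)·1.3²/276 = 0.000403986
V̂(x̄_st) = 0.00257488
SE(x̄_st) = √0.00257488 = 0.0507433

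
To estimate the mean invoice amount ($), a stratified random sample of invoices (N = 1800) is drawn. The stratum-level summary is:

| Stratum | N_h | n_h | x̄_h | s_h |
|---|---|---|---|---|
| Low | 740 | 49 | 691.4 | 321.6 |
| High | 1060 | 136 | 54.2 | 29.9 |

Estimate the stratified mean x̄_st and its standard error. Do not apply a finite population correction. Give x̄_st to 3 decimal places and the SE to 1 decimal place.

x̄_st = Σ W_h x̄_h = (740·691.4 + 1060·54.2)/1800 = 316.16000
V̂(x̄_st) = Σ W_h² s_h²/n_h, with W_h = N_h/N and N = 1800:
  stratum Low: (740/1800)²·321.6²/49 = 356.742
  stratum High: (1060/1800)²·29.9²/136 = 2.27966
V̂(x̄_st) = 359.022
SE(x̄_st) = √359.022 = 18.9479

x̄_st ≈ 316.160, SE ≈ 18.9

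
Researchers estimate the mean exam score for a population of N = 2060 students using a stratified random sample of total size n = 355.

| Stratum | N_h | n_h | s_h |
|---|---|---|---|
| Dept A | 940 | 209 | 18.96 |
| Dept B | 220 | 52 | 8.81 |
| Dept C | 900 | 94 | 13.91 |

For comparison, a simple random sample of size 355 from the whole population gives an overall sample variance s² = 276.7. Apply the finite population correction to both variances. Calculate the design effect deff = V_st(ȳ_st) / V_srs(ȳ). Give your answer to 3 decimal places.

deff ≈ 0.997

V̂(ȳ_st) = Σ W_h² (1 − n_h/N_h) s_h²/n_h, with W_h = N_h/N and N = 2060:
  stratum Dept A: (940/2060)²·(1 − 209/940)·18.96²/209 = 0.27851
  stratum Dept B: (220/2060)²·(1 − 52/220)·8.81²/52 = 0.0130001
  stratum Dept C: (900/2060)²·(1 − 94/900)·13.91²/94 = 0.35186
V_st = 0.64337
V_srs = (1 − 355/2060)·276.7/355 = 0.645116
deff = V_st / V_srs = 0.64337/0.645116 = 0.9973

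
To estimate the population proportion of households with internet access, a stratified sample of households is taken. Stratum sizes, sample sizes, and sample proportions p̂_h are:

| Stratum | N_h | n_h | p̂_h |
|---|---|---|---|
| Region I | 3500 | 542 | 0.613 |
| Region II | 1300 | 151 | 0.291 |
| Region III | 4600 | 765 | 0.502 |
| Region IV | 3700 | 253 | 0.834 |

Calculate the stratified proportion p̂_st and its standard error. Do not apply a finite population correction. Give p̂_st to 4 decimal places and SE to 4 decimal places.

N = 13100; stratum weights W_h = N_h/N.
p̂_st = Σ W_h p̂_h = (3500·0.613 + 1300·0.291 + 4600·0.502 + 3700·0.834)/13100 = 0.60449
V̂(p̂_st) = Σ W_h² p̂_h(1−p̂_h)/(n_h−1):
  stratum Region I: (3500/13100)²·0.613·0.387/541 = 3.13017e-05
  stratum Region II: (1300/13100)²·0.291·0.709/150 = 1.35454e-05
  stratum Region III: (4600/13100)²·0.502·0.498/764 = 4.03471e-05
  stratum Region IV: (3700/13100)²·0.834·0.166/252 = 4.38263e-05
V̂(p̂_st) = 0.00012902; SE = √V̂ = 0.0113587

p̂_st ≈ 0.6045, SE ≈ 0.0114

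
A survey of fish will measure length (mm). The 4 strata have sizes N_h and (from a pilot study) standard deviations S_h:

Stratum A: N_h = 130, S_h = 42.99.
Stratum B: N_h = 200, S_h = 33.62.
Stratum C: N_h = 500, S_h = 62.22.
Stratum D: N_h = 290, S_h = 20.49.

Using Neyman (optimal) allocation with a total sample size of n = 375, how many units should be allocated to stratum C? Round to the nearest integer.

236

Neyman allocation: n_h = n · N_h S_h / Σ N_i S_i, with n = 375.
  stratum A: N_h·S_h = 130·42.99 = 5588.70
  stratum B: N_h·S_h = 200·33.62 = 6724.00
  stratum C: N_h·S_h = 500·62.22 = 31110.00
  stratum D: N_h·S_h = 290·20.49 = 5942.10
Σ N_h S_h = 49364.80
n for stratum C = 375·31110.00/49364.80 = 236.327 → 236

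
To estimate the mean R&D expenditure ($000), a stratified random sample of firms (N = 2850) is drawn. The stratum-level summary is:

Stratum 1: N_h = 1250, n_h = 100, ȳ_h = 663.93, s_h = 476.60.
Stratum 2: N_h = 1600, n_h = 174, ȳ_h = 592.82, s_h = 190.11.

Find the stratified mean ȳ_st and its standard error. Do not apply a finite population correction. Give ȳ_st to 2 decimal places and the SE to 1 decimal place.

ȳ_st = Σ W_h ȳ_h = (1250·663.93 + 1600·592.82)/2850 = 624.00860
V̂(ȳ_st) = Σ W_h² s_h²/n_h, with W_h = N_h/N and N = 2850:
  stratum 1: (1250/2850)²·476.60²/100 = 436.957
  stratum 2: (1600/2850)²·190.11²/174 = 65.4653
V̂(ȳ_st) = 502.422
SE(ȳ_st) = √502.422 = 22.4148

ȳ_st ≈ 624.01, SE ≈ 22.4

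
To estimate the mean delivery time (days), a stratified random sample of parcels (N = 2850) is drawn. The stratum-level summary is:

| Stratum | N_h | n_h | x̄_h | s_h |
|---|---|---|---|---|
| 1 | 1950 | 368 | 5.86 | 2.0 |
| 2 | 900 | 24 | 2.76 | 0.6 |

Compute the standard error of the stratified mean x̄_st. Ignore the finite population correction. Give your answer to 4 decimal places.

SE(x̄_st) ≈ 0.0811

V̂(x̄_st) = Σ W_h² s_h²/n_h, with W_h = N_h/N and N = 2850:
  stratum 1: (1950/2850)²·2.0²/368 = 0.00508852
  stratum 2: (900/2850)²·0.6²/24 = 0.00149584
V̂(x̄_st) = 0.00658437
SE(x̄_st) = √0.00658437 = 0.0811441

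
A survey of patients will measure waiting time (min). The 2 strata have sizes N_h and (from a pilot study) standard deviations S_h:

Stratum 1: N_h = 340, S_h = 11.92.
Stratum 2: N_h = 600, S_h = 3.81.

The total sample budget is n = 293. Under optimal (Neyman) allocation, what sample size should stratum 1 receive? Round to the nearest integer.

Neyman allocation: n_h = n · N_h S_h / Σ N_i S_i, with n = 293.
  stratum 1: N_h·S_h = 340·11.92 = 4052.80
  stratum 2: N_h·S_h = 600·3.81 = 2286.00
Σ N_h S_h = 6338.80
n for stratum 1 = 293·4052.80/6338.80 = 187.334 → 187

187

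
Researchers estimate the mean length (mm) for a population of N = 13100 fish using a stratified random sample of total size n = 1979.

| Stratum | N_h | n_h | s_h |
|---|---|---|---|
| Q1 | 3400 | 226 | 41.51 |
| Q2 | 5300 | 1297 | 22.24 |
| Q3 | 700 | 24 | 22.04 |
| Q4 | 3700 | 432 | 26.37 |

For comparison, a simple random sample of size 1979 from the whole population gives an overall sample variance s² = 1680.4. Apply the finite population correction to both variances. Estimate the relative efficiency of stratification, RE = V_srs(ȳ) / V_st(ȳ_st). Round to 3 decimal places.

RE ≈ 1.036

V̂(ȳ_st) = Σ W_h² (1 − n_h/N_h) s_h²/n_h, with W_h = N_h/N and N = 13100:
  stratum Q1: (3400/13100)²·(1 − 226/3400)·41.51²/226 = 0.479447
  stratum Q2: (5300/13100)²·(1 − 1297/5300)·22.24²/1297 = 0.0471464
  stratum Q3: (700/13100)²·(1 − 24/700)·22.04²/24 = 0.0558103
  stratum Q4: (3700/13100)²·(1 − 432/3700)·26.37²/432 = 0.113417
V_st = 0.69582
V_srs = (1 − 1979/13100)·1680.4/1979 = 0.720841
Relative efficiency = V_srs / V_st = 0.720841/0.69582 = 1.0360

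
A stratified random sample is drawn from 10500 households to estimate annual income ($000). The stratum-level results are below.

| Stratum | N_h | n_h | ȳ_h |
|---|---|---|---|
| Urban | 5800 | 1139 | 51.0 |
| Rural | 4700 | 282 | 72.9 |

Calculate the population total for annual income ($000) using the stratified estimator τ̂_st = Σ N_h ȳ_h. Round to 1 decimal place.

τ̂_st = Σ N_h ȳ_h = 5800·51.0 + 4700·72.9 = 638430.0

τ̂_st ≈ 638430.0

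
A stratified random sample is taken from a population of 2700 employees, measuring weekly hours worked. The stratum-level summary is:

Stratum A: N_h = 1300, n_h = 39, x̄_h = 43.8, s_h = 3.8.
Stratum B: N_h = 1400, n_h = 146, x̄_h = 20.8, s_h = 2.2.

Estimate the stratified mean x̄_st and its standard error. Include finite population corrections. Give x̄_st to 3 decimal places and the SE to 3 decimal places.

x̄_st = Σ W_h x̄_h = (1300·43.8 + 1400·20.8)/2700 = 31.87407
V̂(x̄_st) = Σ W_h² (1 − n_h/N_h) s_h²/n_h, with W_h = N_h/N and N = 2700:
  stratum A: (1300/2700)²·(1 − 39/1300)·3.8²/39 = 0.0832594
  stratum B: (1400/2700)²·(1 − 146/1400)·2.2²/146 = 0.00798345
V̂(x̄_st) = 0.0912429
SE(x̄_st) = √0.0912429 = 0.302064

x̄_st ≈ 31.874, SE ≈ 0.302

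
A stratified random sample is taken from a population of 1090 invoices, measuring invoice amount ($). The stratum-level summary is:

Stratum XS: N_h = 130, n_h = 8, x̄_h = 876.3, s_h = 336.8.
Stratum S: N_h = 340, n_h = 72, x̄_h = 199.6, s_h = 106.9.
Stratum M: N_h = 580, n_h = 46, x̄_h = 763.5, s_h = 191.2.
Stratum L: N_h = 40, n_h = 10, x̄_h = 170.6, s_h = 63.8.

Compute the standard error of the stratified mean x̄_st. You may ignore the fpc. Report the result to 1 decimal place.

V̂(x̄_st) = Σ W_h² s_h²/n_h, with W_h = N_h/N and N = 1090:
  stratum XS: (130/1090)²·336.8²/8 = 201.692
  stratum S: (340/1090)²·106.9²/72 = 15.4429
  stratum M: (580/1090)²·191.2²/46 = 225.02
  stratum L: (40/1090)²·63.8²/10 = 0.548161
V̂(x̄_st) = 442.703
SE(x̄_st) = √442.703 = 21.0405

SE(x̄_st) ≈ 21.0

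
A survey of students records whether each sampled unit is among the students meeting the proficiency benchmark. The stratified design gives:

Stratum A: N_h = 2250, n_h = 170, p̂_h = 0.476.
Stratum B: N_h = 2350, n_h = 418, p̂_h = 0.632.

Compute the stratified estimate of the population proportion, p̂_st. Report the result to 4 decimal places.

p̂_st ≈ 0.5557

N = 4600; stratum weights W_h = N_h/N.
p̂_st = Σ W_h p̂_h = (2250·0.476 + 2350·0.632)/4600 = 0.55570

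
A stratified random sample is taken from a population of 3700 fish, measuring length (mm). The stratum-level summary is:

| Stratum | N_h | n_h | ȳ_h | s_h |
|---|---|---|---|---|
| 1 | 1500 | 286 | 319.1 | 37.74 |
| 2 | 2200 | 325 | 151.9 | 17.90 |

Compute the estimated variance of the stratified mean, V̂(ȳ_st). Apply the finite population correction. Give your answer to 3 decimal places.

V̂(ȳ_st) ≈ 0.959

V̂(ȳ_st) = Σ W_h² (1 − n_h/N_h) s_h²/n_h, with W_h = N_h/N and N = 3700:
  stratum 1: (1500/3700)²·(1 − 286/1500)·37.74²/286 = 0.662437
  stratum 2: (2200/3700)²·(1 − 325/2200)·17.90²/325 = 0.297059
V̂(ȳ_st) = 0.959496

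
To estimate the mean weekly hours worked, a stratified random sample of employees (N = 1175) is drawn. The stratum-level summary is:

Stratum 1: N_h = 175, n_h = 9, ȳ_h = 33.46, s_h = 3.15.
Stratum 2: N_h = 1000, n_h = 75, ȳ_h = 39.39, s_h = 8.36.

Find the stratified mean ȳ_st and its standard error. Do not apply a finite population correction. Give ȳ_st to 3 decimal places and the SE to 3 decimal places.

ȳ_st = Σ W_h ȳ_h = (175·33.46 + 1000·39.39)/1175 = 38.50681
V̂(ȳ_st) = Σ W_h² s_h²/n_h, with W_h = N_h/N and N = 1175:
  stratum 1: (175/1175)²·3.15²/9 = 0.0244556
  stratum 2: (1000/1175)²·8.36²/75 = 0.674956
V̂(ȳ_st) = 0.699412
SE(ȳ_st) = √0.699412 = 0.836308

ȳ_st ≈ 38.507, SE ≈ 0.836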